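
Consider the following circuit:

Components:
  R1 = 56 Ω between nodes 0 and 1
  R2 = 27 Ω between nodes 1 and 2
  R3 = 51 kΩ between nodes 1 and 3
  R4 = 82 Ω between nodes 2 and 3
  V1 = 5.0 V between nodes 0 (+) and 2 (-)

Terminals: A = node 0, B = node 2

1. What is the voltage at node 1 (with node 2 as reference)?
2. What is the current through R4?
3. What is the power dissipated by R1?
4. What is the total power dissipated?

Nodal analysis, taking node 2 as the 0 V reference.
Source V1 fixes V_0 = 5 V.
KCL at each unknown node (sum of currents leaving = 0; resistances in Ω):
  Node 1: (V_1 - 5)/56 + (V_1 - 0)/27 + (V_1 - V_3)/51000 = 0
  Node 3: (V_3 - V_1)/51000 + (V_3 - 0)/82 = 0
Collecting terms (coefficients in siemens):
  0.05491·V_1 - 0.00001961·V_3 = 0.08929
  0.01221·V_3 - 0.00001961·V_1 = 0
Determinant D = (0.05491)(0.01221) - (-0.00001961)(-0.00001961) = 0.0006708
V_1 = [(0.08929)(0.01221) - (-0.00001961)(0)]/D = 1.626 V
V_3 = [(0.05491)(0) - (0.08929)(-0.00001961)]/D = 0.00261 V
Part 1:
  Read off the nodal solution: V_1 = 1.626 V
Part 2:
  I_R4 = (V_2 - V_3)/R4 = (0 - 0.00261)/82 = -0.00003183 A
  Magnitude: I_R4 = 0.00003183 A
Part 3:
  I_R1 = (V_0 - V_1)/R1 = (5 - 1.626)/56 = 0.06025 A
  P_R1 = I_R1² × R1 = (0.06025)² × 56 = 0.2033 W
Part 4:
  Power in each resistor, P = (ΔV)²/R:
    P_R1 = (5 - 1.626)²/56 = 0.2033 W
    P_R2 = (1.626 - 0)²/27 = 0.09791 W
    P_R3 = (1.626 - 0.00261)²/51000 = 0.00005167 W
    P_R4 = (0 - 0.00261)²/82 = 0.00000008308 W
  P_total = P_R1 + P_R2 + P_R3 + P_R4 = 0.3013 W

Final answers:
1. V_1 = 1.626 V
2. I_R4 = 3.183e-05 A
3. P_R1 = 0.2033 W
4. P_total = 0.3013 W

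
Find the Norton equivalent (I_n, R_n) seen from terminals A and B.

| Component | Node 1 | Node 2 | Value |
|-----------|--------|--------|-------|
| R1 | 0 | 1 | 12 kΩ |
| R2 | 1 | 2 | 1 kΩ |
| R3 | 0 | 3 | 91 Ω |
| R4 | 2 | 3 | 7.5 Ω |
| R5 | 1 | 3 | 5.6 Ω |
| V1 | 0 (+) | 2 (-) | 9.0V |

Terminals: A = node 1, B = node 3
Find the Thévenin equivalent first; then I_n = V_th/R_th and R_n = R_th.
Step 1 — V_th is the open-circuit voltage V_A - V_B (nothing connected across the terminals).
Nodal analysis, taking node 2 as the 0 V reference.
Source V1 fixes V_0 = 9 V.
KCL at each unknown node (sum of currents leaving = 0; resistances in Ω):
  Node 1: (V_1 - 9)/12000 + (V_1 - 0)/1000 + (V_1 - V_3)/5.6 = 0
  Node 3: (V_3 - 9)/91 + (V_3 - 0)/7.5 + (V_3 - V_1)/5.6 = 0
Collecting terms (coefficients in siemens):
  0.1797·V_1 - 0.1786·V_3 = 0.00075
  0.3229·V_3 - 0.1786·V_1 = 0.0989
Determinant D = (0.1797)(0.3229) - (-0.1786)(-0.1786) = 0.02612
V_1 = [(0.00075)(0.3229) - (-0.1786)(0.0989)]/D = 0.6854 V
V_3 = [(0.1797)(0.0989) - (0.00075)(-0.1786)]/D = 0.6853 V
V_th = V_1 - V_3 = 0.6854 - 0.6853 = 0.00004207 V
Step 2 — R_th: zero the source — replace V1 by a short circuit (node 2 merges into node 0) — and find the resistance seen between A (node 1) and B (node 3).
Reduce the network between node 1 (A) and node 3 (B) by series/parallel combination:
  Rp1 = R1 ‖ R2 (parallel, both between nodes 0 and 1) = 1/(1/12000 + 1/1000) = 923.1 Ω
  Rp2 = R3 ‖ R4 (parallel, both between nodes 0 and 3) = 1/(1/91 + 1/7.5) = 6.929 Ω
  Rs1 = Rp1 + Rp2 (series, joined only at node 0) = 923.1 + 6.929 = 930 Ω
  Rp3 = R5 ‖ Rs1 (parallel, both between nodes 1 and 3) = 1/(1/5.6 + 1/930) = 5.566 Ω
R_th = 5.566 Ω
I_n = V_th/R_th = 0.00004207/5.566 = 0.000007557 A, and R_n = R_th = 5.566 Ω

Final answer: I_n = 7.557e-06 A, R_n = 5.566 Ω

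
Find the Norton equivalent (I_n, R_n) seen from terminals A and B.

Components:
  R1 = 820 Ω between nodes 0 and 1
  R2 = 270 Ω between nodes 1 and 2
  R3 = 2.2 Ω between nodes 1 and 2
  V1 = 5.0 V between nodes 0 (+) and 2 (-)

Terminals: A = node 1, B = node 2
Find the Thévenin equivalent first; then I_n = V_th/R_th and R_n = R_th.
Step 1 — V_th is the open-circuit voltage V_A - V_B (nothing connected across the terminals).
Nodal analysis, taking node 2 as the 0 V reference.
Source V1 fixes V_0 = 5 V.
KCL at each unknown node (sum of currents leaving = 0; resistances in Ω):
  Node 1: (V_1 - 5)/820 + (V_1 - 0)/270 + (V_1 - 0)/2.2 = 0
Collecting terms: 0.4595 × V_1 = 0.006098  =>  V_1 = 0.01327 V
V_th = V_1 - V_2 = 0.01327 - 0 = 0.01327 V
Step 2 — R_th: zero the source — replace V1 by a short circuit (node 2 merges into node 0) — and find the resistance seen between A (node 1) and B (node 0).
Reduce the network between node 1 (A) and node 0 (B) by series/parallel combination:
  Rp1 = R1 ‖ R2 ‖ R3 (parallel, all between nodes 0 and 1) = 1/(1/820 + 1/270 + 1/2.2) = 2.176 Ω
R_th = 2.176 Ω
I_n = V_th/R_th = 0.01327/2.176 = 0.006098 A, and R_n = R_th = 2.176 Ω

Final answer: I_n = 0.006098 A, R_n = 2.176 Ω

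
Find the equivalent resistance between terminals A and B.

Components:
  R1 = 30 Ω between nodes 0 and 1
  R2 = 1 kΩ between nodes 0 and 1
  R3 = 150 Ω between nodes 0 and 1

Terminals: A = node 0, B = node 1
Reduce the network between node 0 (A) and node 1 (B) by series/parallel combination:
  Rp1 = R1 ‖ R2 ‖ R3 (parallel, all between nodes 0 and 1) = 1/(1/30 + 1/1000 + 1/150) = 24.39 Ω
R_eq = 24.39 Ω

Final answer: 24.39 Ω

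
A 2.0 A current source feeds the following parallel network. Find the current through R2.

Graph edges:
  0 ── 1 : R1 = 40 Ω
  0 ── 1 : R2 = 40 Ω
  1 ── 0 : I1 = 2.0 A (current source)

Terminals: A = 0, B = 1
All resistors sit directly between nodes 0 and 1, so they are in parallel and share one voltage V; the full source current 2 A splits among them.
1/R_par = 1/40 + 1/40 = 0.05 S  =>  R_par = 20 Ω
V = I × R_par = 2 × 20 = 40 V
I_R2 = V/R2 = 40/40 = 1 A

Final answer: 1 A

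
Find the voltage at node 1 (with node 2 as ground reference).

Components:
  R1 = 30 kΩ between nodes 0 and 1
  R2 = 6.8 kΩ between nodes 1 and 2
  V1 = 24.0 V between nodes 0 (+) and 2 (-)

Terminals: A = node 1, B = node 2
Nodal analysis, taking node 2 as the 0 V reference.
Source V1 fixes V_0 = 24 V.
KCL at each unknown node (sum of currents leaving = 0; resistances in Ω):
  Node 1: (V_1 - 24)/30000 + (V_1 - 0)/6800 = 0
Collecting terms: 0.0001804 × V_1 = 0.0008  =>  V_1 = 4.435 V
The requested potential is V_1 = 4.435 V.

Final answer: V_1 = 4.435 V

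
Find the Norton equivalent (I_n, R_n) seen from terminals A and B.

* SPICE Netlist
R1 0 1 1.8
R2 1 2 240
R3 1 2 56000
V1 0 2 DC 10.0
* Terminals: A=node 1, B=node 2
Find the Thévenin equivalent first; then I_n = V_th/R_th and R_n = R_th.
Step 1 — V_th is the open-circuit voltage V_A - V_B (nothing connected across the terminals).
Nodal analysis, taking node 2 as the 0 V reference.
Source V1 fixes V_0 = 10 V.
KCL at each unknown node (sum of currents leaving = 0; resistances in Ω):
  Node 1: (V_1 - 10)/1.8 + (V_1 - 0)/240 + (V_1 - 0)/56000 = 0
Collecting terms: 0.5597 × V_1 = 5.556  =>  V_1 = 9.925 V
V_th = V_1 - V_2 = 9.925 - 0 = 9.925 V
Step 2 — R_th: zero the source — replace V1 by a short circuit (node 2 merges into node 0) — and find the resistance seen between A (node 1) and B (node 0).
Reduce the network between node 1 (A) and node 0 (B) by series/parallel combination:
  Rp1 = R1 ‖ R2 ‖ R3 (parallel, all between nodes 0 and 1) = 1/(1/1.8 + 1/240 + 1/56000) = 1.787 Ω
R_th = 1.787 Ω
I_n = V_th/R_th = 9.925/1.787 = 5.556 A, and R_n = R_th = 1.787 Ω

Final answer: I_n = 5.556 A, R_n = 1.787 Ω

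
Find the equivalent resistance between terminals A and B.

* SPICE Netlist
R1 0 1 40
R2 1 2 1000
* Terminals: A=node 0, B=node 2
Reduce the network between node 0 (A) and node 2 (B) by series/parallel combination:
  Rs1 = R1 + R2 (series, joined only at node 1) = 40 + 1000 = 1040 Ω
R_eq = 1.04 kΩ

Final answer: 1.04 kΩ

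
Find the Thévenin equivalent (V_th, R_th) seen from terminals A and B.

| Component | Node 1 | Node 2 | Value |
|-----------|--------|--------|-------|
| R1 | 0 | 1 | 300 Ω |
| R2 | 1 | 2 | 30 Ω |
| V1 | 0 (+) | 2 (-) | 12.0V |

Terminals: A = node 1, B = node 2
Step 1 — V_th is the open-circuit voltage V_A - V_B (nothing connected across the terminals).
Nodal analysis, taking node 2 as the 0 V reference.
Source V1 fixes V_0 = 12 V.
KCL at each unknown node (sum of currents leaving = 0; resistances in Ω):
  Node 1: (V_1 - 12)/300 + (V_1 - 0)/30 = 0
Collecting terms: 0.03667 × V_1 = 0.04  =>  V_1 = 1.091 V
V_th = V_1 - V_2 = 1.091 - 0 = 1.091 V
Step 2 — R_th: zero the source — replace V1 by a short circuit (node 2 merges into node 0) — and find the resistance seen between A (node 1) and B (node 0).
Reduce the network between node 1 (A) and node 0 (B) by series/parallel combination:
  Rp1 = R1 ‖ R2 (parallel, both between nodes 0 and 1) = 1/(1/300 + 1/30) = 27.27 Ω
R_th = 27.27 Ω

Final answer: V_th = 1.091 V, R_th = 27.27 Ω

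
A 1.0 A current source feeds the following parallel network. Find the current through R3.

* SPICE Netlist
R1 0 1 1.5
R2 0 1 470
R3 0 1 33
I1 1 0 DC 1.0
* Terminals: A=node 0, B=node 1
All resistors sit directly between nodes 0 and 1, so they are in parallel and share one voltage V; the full source current 1 A splits among them.
1/R_par = 1/1.5 + 1/470 + 1/33 = 0.6991 S  =>  R_par = 1.43 Ω
V = I × R_par = 1 × 1.43 = 1.43 V
I_R3 = V/R3 = 1.43/33 = 0.04335 A

Final answer: 0.04335 A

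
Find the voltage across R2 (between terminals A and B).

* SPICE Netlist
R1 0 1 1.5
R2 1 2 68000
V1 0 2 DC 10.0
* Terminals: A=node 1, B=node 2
R1 and R2 are in series across V1 (node 0 → node 1 → node 2), and the output A–B is taken across R2, so this is a voltage divider.
Series current: I = V1/(R1 + R2) = 10/(1.5 + 68000) = 10/68000 = 0.0001471 A
V_R2 = I × R2 = V1 × R2/(R1 + R2) = 10 × 68000/68000 = 10 V

Final answer: 10 V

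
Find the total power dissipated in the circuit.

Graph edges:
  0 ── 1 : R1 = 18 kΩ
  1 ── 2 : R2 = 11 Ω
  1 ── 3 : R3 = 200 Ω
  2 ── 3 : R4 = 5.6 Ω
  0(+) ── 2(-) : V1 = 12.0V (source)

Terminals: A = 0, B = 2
Nodal analysis, taking node 2 as the 0 V reference.
Source V1 fixes V_0 = 12 V.
KCL at each unknown node (sum of currents leaving = 0; resistances in Ω):
  Node 1: (V_1 - 12)/18000 + (V_1 - 0)/11 + (V_1 - V_3)/200 = 0
  Node 3: (V_3 - V_1)/200 + (V_3 - 0)/5.6 = 0
Collecting terms (coefficients in siemens):
  0.09596·V_1 - 0.005·V_3 = 0.0006667
  0.1836·V_3 - 0.005·V_1 = 0
Determinant D = (0.09596)(0.1836) - (-0.005)(-0.005) = 0.01759
V_1 = [(0.0006667)(0.1836) - (-0.005)(0)]/D = 0.006957 V
V_3 = [(0.09596)(0) - (0.0006667)(-0.005)]/D = 0.0001895 V
Power in each resistor, P = (ΔV)²/R:
  P_R1 = (12 - 0.006957)²/18000 = 0.007991 W
  P_R2 = (0.006957 - 0)²/11 = 0.0000044 W
  P_R3 = (0.006957 - 0.0001895)²/200 = 0.000000229 W
  P_R4 = (0 - 0.0001895)²/5.6 = 0.000000006412 W
P_total = P_R1 + P_R2 + P_R3 + P_R4 = 0.007995 W

Final answer: 0.007995 W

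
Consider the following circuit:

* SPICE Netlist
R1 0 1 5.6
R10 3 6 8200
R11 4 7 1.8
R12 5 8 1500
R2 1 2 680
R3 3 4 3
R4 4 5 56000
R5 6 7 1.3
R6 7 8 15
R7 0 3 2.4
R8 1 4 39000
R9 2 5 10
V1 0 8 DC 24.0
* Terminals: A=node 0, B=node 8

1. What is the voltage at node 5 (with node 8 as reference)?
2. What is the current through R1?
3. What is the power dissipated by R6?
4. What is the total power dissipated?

Nodal analysis, taking node 8 as the 0 V reference.
Source V1 fixes V_0 = 24 V.
KCL at each unknown node (sum of currents leaving = 0; resistances in Ω):
  Node 1: (V_1 - 24)/5.6 + (V_1 - V_2)/680 + (V_1 - V_4)/39000 = 0
  Node 2: (V_2 - V_1)/680 + (V_2 - V_5)/10 = 0
  Node 3: (V_3 - V_4)/3 + (V_3 - 24)/2.4 + (V_3 - V_6)/8200 = 0
  Node 4: (V_4 - V_3)/3 + (V_4 - V_5)/56000 + (V_4 - V_1)/39000 + (V_4 - V_7)/1.8 = 0
  Node 5: (V_5 - V_4)/56000 + (V_5 - V_2)/10 + (V_5 - 0)/1500 = 0
  Node 6: (V_6 - V_7)/1.3 + (V_6 - V_3)/8200 = 0
  Node 7: (V_7 - V_6)/1.3 + (V_7 - 0)/15 + (V_7 - V_4)/1.8 = 0
Collecting terms (coefficients in siemens):
  0.1801·V_1 - 0.001471·V_2 - 0.00002564·V_4 = 4.286
  0.1015·V_2 - 0.001471·V_1 - 0.1·V_5 = 0
  0.7501·V_3 - 0.3333·V_4 - 0.000122·V_6 = 10
  0.8889·V_4 - 0.00002564·V_1 - 0.3333·V_3 - 0.00001786·V_5 - 0.5556·V_7 = 0
  0.1007·V_5 - 0.1·V_2 - 0.00001786·V_4 = 0
  0.7694·V_6 - 0.000122·V_3 - 0.7692·V_7 = 0
  1.391·V_7 - 0.5556·V_4 - 0.7692·V_6 = 0
Solving these 7 simultaneous equations (Gaussian elimination) gives:
  V_1 = 23.94 V, V_2 = 16.52 V, V_3 = 21.41 V, V_4 = 18.16 V
  V_5 = 16.41 V, V_6 = 16.22 V, V_7 = 16.22 V
Part 1:
  Read off the nodal solution: V_5 = 16.41 V
Part 2:
  I_R1 = (V_0 - V_1)/R1 = (24 - 23.94)/5.6 = 0.01106 A
  Magnitude: I_R1 = 0.01106 A
Part 3:
  I_R6 = (V_7 - V_8)/R6 = (16.22 - 0)/15 = 1.081 A
  P_R6 = I_R6² × R6 = (1.081)² × 15 = 17.54 W
Part 4:
  Power in each resistor, P = (ΔV)²/R:
    P_R1 = (24 - 23.94)²/5.6 = 0.0006847 W
    P_R2 = (23.94 - 16.52)²/680 = 0.08093 W
    P_R3 = (21.41 - 18.16)²/3 = 3.502 W
    P_R4 = (18.16 - 16.41)²/56000 = 0.00005488 W
    P_R5 = (16.22 - 16.22)²/1.3 = 0.0000005199 W
    P_R6 = (16.22 - 0)²/15 = 17.54 W
    P_R7 = (24 - 21.41)²/2.4 = 2.805 W
    P_R8 = (23.94 - 18.16)²/39000 = 0.0008549 W
    P_R9 = (16.52 - 16.41)²/10 = 0.00119 W
    P_R10 = (21.41 - 16.22)²/8200 = 0.00328 W
    P_R11 = (18.16 - 16.22)²/1.8 = 2.102 W
    P_R12 = (16.41 - 0)²/1500 = 0.1795 W
  P_total = P_R1 + P_R2 + P_R3 + P_R4 + P_R5 + P_R6 + P_R7 + P_R8 + P_R9 + P_R10 + P_R11 + P_R12 = 26.21 W

Final answers:
1. V_5 = 16.41 V
2. I_R1 = 0.01106 A
3. P_R6 = 17.54 W
4. P_total = 26.21 W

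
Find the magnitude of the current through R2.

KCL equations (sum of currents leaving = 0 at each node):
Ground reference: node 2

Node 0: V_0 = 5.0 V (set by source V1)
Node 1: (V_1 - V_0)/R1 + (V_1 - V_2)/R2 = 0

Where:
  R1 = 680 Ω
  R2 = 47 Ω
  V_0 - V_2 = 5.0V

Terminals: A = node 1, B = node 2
Nodal analysis, taking node 2 as the 0 V reference.
Source V1 fixes V_0 = 5 V.
KCL at each unknown node (sum of currents leaving = 0; resistances in Ω):
  Node 1: (V_1 - 5)/680 + (V_1 - 0)/47 = 0
Collecting terms: 0.02275 × V_1 = 0.007353  =>  V_1 = 0.3232 V
I_R2 = (V_1 - V_2)/R2 = (0.3232 - 0)/47 = 0.006878 A
|I_R2| = 0.006878 A

Final answer: |I_R2| = 0.006878 A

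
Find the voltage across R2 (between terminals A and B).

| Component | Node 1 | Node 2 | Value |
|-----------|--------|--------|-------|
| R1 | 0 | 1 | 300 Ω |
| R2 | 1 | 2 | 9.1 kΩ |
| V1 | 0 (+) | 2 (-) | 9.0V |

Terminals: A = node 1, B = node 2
R1 and R2 are in series across V1 (node 0 → node 1 → node 2), and the output A–B is taken across R2, so this is a voltage divider.
Series current: I = V1/(R1 + R2) = 9/(300 + 9100) = 9/9400 = 0.0009574 A
V_R2 = I × R2 = V1 × R2/(R1 + R2) = 9 × 9100/9400 = 8.713 V

Final answer: 8.713 V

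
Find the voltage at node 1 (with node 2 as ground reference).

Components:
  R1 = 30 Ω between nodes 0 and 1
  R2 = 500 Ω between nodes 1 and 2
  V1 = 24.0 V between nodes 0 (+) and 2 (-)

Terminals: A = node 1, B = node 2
Nodal analysis, taking node 2 as the 0 V reference.
Source V1 fixes V_0 = 24 V.
KCL at each unknown node (sum of currents leaving = 0; resistances in Ω):
  Node 1: (V_1 - 24)/30 + (V_1 - 0)/500 = 0
Collecting terms: 0.03533 × V_1 = 0.8  =>  V_1 = 22.64 V
The requested potential is V_1 = 22.64 V.

Final answer: V_1 = 22.64 V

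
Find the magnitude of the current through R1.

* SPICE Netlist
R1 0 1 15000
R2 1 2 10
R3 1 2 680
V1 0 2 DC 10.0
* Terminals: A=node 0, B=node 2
Nodal analysis, taking node 2 as the 0 V reference.
Source V1 fixes V_0 = 10 V.
KCL at each unknown node (sum of currents leaving = 0; resistances in Ω):
  Node 1: (V_1 - 10)/15000 + (V_1 - 0)/10 + (V_1 - 0)/680 = 0
Collecting terms: 0.1015 × V_1 = 0.0006667  =>  V_1 = 0.006566 V
I_R1 = (V_0 - V_1)/R1 = (10 - 0.006566)/15000 = 0.0006662 A
|I_R1| = 0.0006662 A

Final answer: |I_R1| = 0.0006662 A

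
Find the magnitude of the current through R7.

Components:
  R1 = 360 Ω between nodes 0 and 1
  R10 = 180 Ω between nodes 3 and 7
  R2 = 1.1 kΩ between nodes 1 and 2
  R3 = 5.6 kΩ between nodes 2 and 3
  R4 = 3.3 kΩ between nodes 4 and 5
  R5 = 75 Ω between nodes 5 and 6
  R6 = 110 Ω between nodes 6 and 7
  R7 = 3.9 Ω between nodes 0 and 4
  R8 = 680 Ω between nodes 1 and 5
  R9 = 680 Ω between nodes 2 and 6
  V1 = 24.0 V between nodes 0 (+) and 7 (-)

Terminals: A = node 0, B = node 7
Nodal analysis, taking node 7 as the 0 V reference.
Source V1 fixes V_0 = 24 V.
KCL at each unknown node (sum of currents leaving = 0; resistances in Ω):
  Node 1: (V_1 - 24)/360 + (V_1 - V_2)/1100 + (V_1 - V_5)/680 = 0
  Node 2: (V_2 - V_1)/1100 + (V_2 - V_3)/5600 + (V_2 - V_6)/680 = 0
  Node 3: (V_3 - V_2)/5600 + (V_3 - 0)/180 = 0
  Node 4: (V_4 - V_5)/3300 + (V_4 - 24)/3.9 = 0
  Node 5: (V_5 - V_4)/3300 + (V_5 - V_6)/75 + (V_5 - V_1)/680 = 0
  Node 6: (V_6 - V_5)/75 + (V_6 - 0)/110 + (V_6 - V_2)/680 = 0
Collecting terms (coefficients in siemens):
  0.005157·V_1 - 0.0009091·V_2 - 0.001471·V_5 = 0.06667
  0.002558·V_2 - 0.0009091·V_1 - 0.0001786·V_3 - 0.001471·V_6 = 0
  0.005734·V_3 - 0.0001786·V_2 = 0
  0.2567·V_4 - 0.000303·V_5 = 6.154
  0.01511·V_5 - 0.001471·V_1 - 0.000303·V_4 - 0.01333·V_6 = 0
  0.02389·V_6 - 0.001471·V_2 - 0.01333·V_5 = 0
Solving these 6 simultaneous equations (Gaussian elimination) gives:
  V_1 = 15.56 V, V_2 = 7.317 V, V_3 = 0.2279 V, V_4 = 23.98 V
  V_5 = 4.715 V, V_6 = 3.082 V
I_R7 = (V_0 - V_4)/R7 = (24 - 23.98)/3.9 = 0.005837 A
|I_R7| = 0.005837 A

Final answer: |I_R7| = 0.005837 A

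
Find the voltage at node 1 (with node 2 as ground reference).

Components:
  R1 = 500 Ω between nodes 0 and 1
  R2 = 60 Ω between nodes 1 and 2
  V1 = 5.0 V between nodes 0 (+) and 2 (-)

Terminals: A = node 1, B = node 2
Nodal analysis, taking node 2 as the 0 V reference.
Source V1 fixes V_0 = 5 V.
KCL at each unknown node (sum of currents leaving = 0; resistances in Ω):
  Node 1: (V_1 - 5)/500 + (V_1 - 0)/60 = 0
Collecting terms: 0.01867 × V_1 = 0.01  =>  V_1 = 0.5357 V
The requested potential is V_1 = 0.5357 V.

Final answer: V_1 = 0.5357 V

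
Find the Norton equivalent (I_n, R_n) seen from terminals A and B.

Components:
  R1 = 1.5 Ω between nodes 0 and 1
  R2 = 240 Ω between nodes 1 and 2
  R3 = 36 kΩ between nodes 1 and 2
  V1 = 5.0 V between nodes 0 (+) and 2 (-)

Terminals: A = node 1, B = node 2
Find the Thévenin equivalent first; then I_n = V_th/R_th and R_n = R_th.
Step 1 — V_th is the open-circuit voltage V_A - V_B (nothing connected across the terminals).
Nodal analysis, taking node 2 as the 0 V reference.
Source V1 fixes V_0 = 5 V.
KCL at each unknown node (sum of currents leaving = 0; resistances in Ω):
  Node 1: (V_1 - 5)/1.5 + (V_1 - 0)/240 + (V_1 - 0)/36000 = 0
Collecting terms: 0.6709 × V_1 = 3.333  =>  V_1 = 4.969 V
V_th = V_1 - V_2 = 4.969 - 0 = 4.969 V
Step 2 — R_th: zero the source — replace V1 by a short circuit (node 2 merges into node 0) — and find the resistance seen between A (node 1) and B (node 0).
Reduce the network between node 1 (A) and node 0 (B) by series/parallel combination:
  Rp1 = R1 ‖ R2 ‖ R3 (parallel, all between nodes 0 and 1) = 1/(1/1.5 + 1/240 + 1/36000) = 1.491 Ω
R_th = 1.491 Ω
I_n = V_th/R_th = 4.969/1.491 = 3.333 A, and R_n = R_th = 1.491 Ω

Final answer: I_n = 3.333 A, R_n = 1.491 Ω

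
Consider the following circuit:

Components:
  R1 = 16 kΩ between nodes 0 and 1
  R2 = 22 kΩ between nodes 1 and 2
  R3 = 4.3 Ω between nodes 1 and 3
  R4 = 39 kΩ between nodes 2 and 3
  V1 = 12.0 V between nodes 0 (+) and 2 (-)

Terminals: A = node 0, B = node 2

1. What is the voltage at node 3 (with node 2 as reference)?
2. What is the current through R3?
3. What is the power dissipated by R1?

Nodal analysis, taking node 2 as the 0 V reference.
Source V1 fixes V_0 = 12 V.
KCL at each unknown node (sum of currents leaving = 0; resistances in Ω):
  Node 1: (V_1 - 12)/16000 + (V_1 - 0)/22000 + (V_1 - V_3)/4.3 = 0
  Node 3: (V_3 - V_1)/4.3 + (V_3 - 0)/39000 = 0
Collecting terms (coefficients in siemens):
  0.2327·V_1 - 0.2326·V_3 = 0.00075
  0.2326·V_3 - 0.2326·V_1 = 0
Determinant D = (0.2327)(0.2326) - (-0.2326)(-0.2326) = 0.00003107
V_1 = [(0.00075)(0.2326) - (-0.2326)(0)]/D = 5.614 V
V_3 = [(0.2327)(0) - (0.00075)(-0.2326)]/D = 5.613 V
Part 1:
  Read off the nodal solution: V_3 = 5.613 V
Part 2:
  I_R3 = (V_1 - V_3)/R3 = (5.614 - 5.613)/4.3 = 0.0001439 A
  Magnitude: I_R3 = 0.0001439 A
Part 3:
  I_R1 = (V_0 - V_1)/R1 = (12 - 5.614)/16000 = 0.0003991 A
  P_R1 = I_R1² × R1 = (0.0003991)² × 16000 = 0.002549 W

Final answers:
1. V_3 = 5.613 V
2. I_R3 = 0.0001439 A
3. P_R1 = 0.002549 W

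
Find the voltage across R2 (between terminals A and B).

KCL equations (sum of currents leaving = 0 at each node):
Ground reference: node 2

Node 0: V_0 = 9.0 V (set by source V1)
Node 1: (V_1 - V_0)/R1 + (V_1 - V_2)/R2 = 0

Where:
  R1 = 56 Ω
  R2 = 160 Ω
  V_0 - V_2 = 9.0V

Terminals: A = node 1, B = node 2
R1 and R2 are in series across V1 (node 0 → node 1 → node 2), and the output A–B is taken across R2, so this is a voltage divider.
Series current: I = V1/(R1 + R2) = 9/(56 + 160) = 9/216 = 0.04167 A
V_R2 = I × R2 = V1 × R2/(R1 + R2) = 9 × 160/216 = 6.667 V

Final answer: 6.667 V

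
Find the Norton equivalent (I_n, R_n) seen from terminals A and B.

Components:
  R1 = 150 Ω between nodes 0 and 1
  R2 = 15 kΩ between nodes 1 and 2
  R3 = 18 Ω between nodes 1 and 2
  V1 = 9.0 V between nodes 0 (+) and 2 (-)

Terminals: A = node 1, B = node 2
Find the Thévenin equivalent first; then I_n = V_th/R_th and R_n = R_th.
Step 1 — V_th is the open-circuit voltage V_A - V_B (nothing connected across the terminals).
Nodal analysis, taking node 2 as the 0 V reference.
Source V1 fixes V_0 = 9 V.
KCL at each unknown node (sum of currents leaving = 0; resistances in Ω):
  Node 1: (V_1 - 9)/150 + (V_1 - 0)/15000 + (V_1 - 0)/18 = 0
Collecting terms: 0.06229 × V_1 = 0.06  =>  V_1 = 0.9633 V
V_th = V_1 - V_2 = 0.9633 - 0 = 0.9633 V
Step 2 — R_th: zero the source — replace V1 by a short circuit (node 2 merges into node 0) — and find the resistance seen between A (node 1) and B (node 0).
Reduce the network between node 1 (A) and node 0 (B) by series/parallel combination:
  Rp1 = R1 ‖ R2 ‖ R3 (parallel, all between nodes 0 and 1) = 1/(1/150 + 1/15000 + 1/18) = 16.05 Ω
R_th = 16.05 Ω
I_n = V_th/R_th = 0.9633/16.05 = 0.06 A, and R_n = R_th = 16.05 Ω

Final answer: I_n = 0.06 A, R_n = 16.05 Ω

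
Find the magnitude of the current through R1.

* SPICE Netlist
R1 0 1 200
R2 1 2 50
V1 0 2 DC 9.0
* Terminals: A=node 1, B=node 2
Nodal analysis, taking node 2 as the 0 V reference.
Source V1 fixes V_0 = 9 V.
KCL at each unknown node (sum of currents leaving = 0; resistances in Ω):
  Node 1: (V_1 - 9)/200 + (V_1 - 0)/50 = 0
Collecting terms: 0.025 × V_1 = 0.045  =>  V_1 = 1.8 V
I_R1 = (V_0 - V_1)/R1 = (9 - 1.8)/200 = 0.036 A
|I_R1| = 0.036 A

Final answer: |I_R1| = 0.036 A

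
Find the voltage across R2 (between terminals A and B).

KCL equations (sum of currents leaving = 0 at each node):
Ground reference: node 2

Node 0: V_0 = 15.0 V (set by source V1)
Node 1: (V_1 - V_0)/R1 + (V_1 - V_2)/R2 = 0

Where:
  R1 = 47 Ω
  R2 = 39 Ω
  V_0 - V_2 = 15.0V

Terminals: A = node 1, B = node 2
R1 and R2 are in series across V1 (node 0 → node 1 → node 2), and the output A–B is taken across R2, so this is a voltage divider.
Series current: I = V1/(R1 + R2) = 15/(47 + 39) = 15/86 = 0.1744 A
V_R2 = I × R2 = V1 × R2/(R1 + R2) = 15 × 39/86 = 6.802 V

Final answer: 6.802 V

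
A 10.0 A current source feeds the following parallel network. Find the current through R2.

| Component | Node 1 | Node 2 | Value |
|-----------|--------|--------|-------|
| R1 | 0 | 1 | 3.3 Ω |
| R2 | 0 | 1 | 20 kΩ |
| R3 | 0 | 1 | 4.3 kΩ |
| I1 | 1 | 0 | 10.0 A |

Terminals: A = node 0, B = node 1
All resistors sit directly between nodes 0 and 1, so they are in parallel and share one voltage V; the full source current 10 A splits among them.
1/R_par = 1/3.3 + 1/20000 + 1/4300 = 0.3033 S  =>  R_par = 3.297 Ω
V = I × R_par = 10 × 3.297 = 32.97 V
I_R2 = V/R2 = 32.97/20000 = 0.001648 A

Final answer: 0.001648 A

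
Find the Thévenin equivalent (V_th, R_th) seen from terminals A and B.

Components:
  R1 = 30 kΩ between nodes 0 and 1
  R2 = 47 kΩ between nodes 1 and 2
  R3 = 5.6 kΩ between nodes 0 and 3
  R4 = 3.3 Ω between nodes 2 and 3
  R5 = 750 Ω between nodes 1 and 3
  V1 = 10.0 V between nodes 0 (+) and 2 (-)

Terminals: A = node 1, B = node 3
Step 1 — V_th is the open-circuit voltage V_A - V_B (nothing connected across the terminals).
Nodal analysis, taking node 2 as the 0 V reference.
Source V1 fixes V_0 = 10 V.
KCL at each unknown node (sum of currents leaving = 0; resistances in Ω):
  Node 1: (V_1 - 10)/30000 + (V_1 - 0)/47000 + (V_1 - V_3)/750 = 0
  Node 3: (V_3 - 10)/5600 + (V_3 - 0)/3.3 + (V_3 - V_1)/750 = 0
Collecting terms (coefficients in siemens):
  0.001388·V_1 - 0.001333·V_3 = 0.0003333
  0.3045·V_3 - 0.001333·V_1 = 0.001786
Determinant D = (0.001388)(0.3045) - (-0.001333)(-0.001333) = 0.0004209
V_1 = [(0.0003333)(0.3045) - (-0.001333)(0.001786)]/D = 0.2468 V
V_3 = [(0.001388)(0.001786) - (0.0003333)(-0.001333)]/D = 0.006944 V
V_th = V_1 - V_3 = 0.2468 - 0.006944 = 0.2399 V
Step 2 — R_th: zero the source — replace V1 by a short circuit (node 2 merges into node 0) — and find the resistance seen between A (node 1) and B (node 3).
Reduce the network between node 1 (A) and node 3 (B) by series/parallel combination:
  Rp1 = R1 ‖ R2 (parallel, both between nodes 0 and 1) = 1/(1/30000 + 1/47000) = 18310 Ω
  Rp2 = R3 ‖ R4 (parallel, both between nodes 0 and 3) = 1/(1/5600 + 1/3.3) = 3.298 Ω
  Rs1 = Rp1 + Rp2 (series, joined only at node 0) = 18310 + 3.298 = 18310 Ω
  Rp3 = R5 ‖ Rs1 (parallel, both between nodes 1 and 3) = 1/(1/750 + 1/18310) = 720.5 Ω
R_th = 720.5 Ω

Final answer: V_th = 0.2399 V, R_th = 720.5 Ω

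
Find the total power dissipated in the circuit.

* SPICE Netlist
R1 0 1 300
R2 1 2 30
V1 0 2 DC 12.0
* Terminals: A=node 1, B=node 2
Nodal analysis, taking node 2 as the 0 V reference.
Source V1 fixes V_0 = 12 V.
KCL at each unknown node (sum of currents leaving = 0; resistances in Ω):
  Node 1: (V_1 - 12)/300 + (V_1 - 0)/30 = 0
Collecting terms: 0.03667 × V_1 = 0.04  =>  V_1 = 1.091 V
Power in each resistor, P = (ΔV)²/R:
  P_R1 = (12 - 1.091)²/300 = 0.3967 W
  P_R2 = (1.091 - 0)²/30 = 0.03967 W
P_total = P_R1 + P_R2 = 0.4364 W

Final answer: 0.4364 W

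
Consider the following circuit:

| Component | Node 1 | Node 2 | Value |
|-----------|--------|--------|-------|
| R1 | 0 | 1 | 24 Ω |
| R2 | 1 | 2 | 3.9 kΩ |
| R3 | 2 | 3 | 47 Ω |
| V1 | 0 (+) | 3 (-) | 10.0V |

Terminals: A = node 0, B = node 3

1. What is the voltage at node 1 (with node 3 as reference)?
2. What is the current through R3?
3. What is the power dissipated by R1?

Nodal analysis, taking node 3 as the 0 V reference.
Source V1 fixes V_0 = 10 V.
KCL at each unknown node (sum of currents leaving = 0; resistances in Ω):
  Node 1: (V_1 - 10)/24 + (V_1 - V_2)/3900 = 0
  Node 2: (V_2 - V_1)/3900 + (V_2 - 0)/47 = 0
Collecting terms (coefficients in siemens):
  0.04192·V_1 - 0.0002564·V_2 = 0.4167
  0.02153·V_2 - 0.0002564·V_1 = 0
Determinant D = (0.04192)(0.02153) - (-0.0002564)(-0.0002564) = 0.0009027
V_1 = [(0.4167)(0.02153) - (-0.0002564)(0)]/D = 9.94 V
V_2 = [(0.04192)(0) - (0.4167)(-0.0002564)]/D = 0.1184 V
Part 1:
  Read off the nodal solution: V_1 = 9.94 V
Part 2:
  I_R3 = (V_2 - V_3)/R3 = (0.1184 - 0)/47 = 0.002518 A
  Magnitude: I_R3 = 0.002518 A
Part 3:
  I_R1 = (V_0 - V_1)/R1 = (10 - 9.94)/24 = 0.002518 A
  P_R1 = I_R1² × R1 = (0.002518)² × 24 = 0.0001522 W

Final answers:
1. V_1 = 9.94 V
2. I_R3 = 0.002518 A
3. P_R1 = 0.0001522 W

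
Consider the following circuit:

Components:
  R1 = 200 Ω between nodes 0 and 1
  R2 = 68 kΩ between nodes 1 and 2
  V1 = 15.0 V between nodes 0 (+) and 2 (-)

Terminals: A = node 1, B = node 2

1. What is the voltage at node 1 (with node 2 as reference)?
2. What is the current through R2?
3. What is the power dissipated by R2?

Nodal analysis, taking node 2 as the 0 V reference.
Source V1 fixes V_0 = 15 V.
KCL at each unknown node (sum of currents leaving = 0; resistances in Ω):
  Node 1: (V_1 - 15)/200 + (V_1 - 0)/68000 = 0
Collecting terms: 0.005015 × V_1 = 0.075  =>  V_1 = 14.96 V
Part 1:
  Read off the nodal solution: V_1 = 14.96 V
Part 2:
  I_R2 = (V_1 - V_2)/R2 = (14.96 - 0)/68000 = 0.0002199 A
  Magnitude: I_R2 = 0.0002199 A
Part 3:
  I_R2 = (V_1 - V_2)/R2 = (14.96 - 0)/68000 = 0.0002199 A
  P_R2 = I_R2² × R2 = (0.0002199)² × 68000 = 0.003289 W

Final answers:
1. V_1 = 14.96 V
2. I_R2 = 0.0002199 A
3. P_R2 = 0.003289 W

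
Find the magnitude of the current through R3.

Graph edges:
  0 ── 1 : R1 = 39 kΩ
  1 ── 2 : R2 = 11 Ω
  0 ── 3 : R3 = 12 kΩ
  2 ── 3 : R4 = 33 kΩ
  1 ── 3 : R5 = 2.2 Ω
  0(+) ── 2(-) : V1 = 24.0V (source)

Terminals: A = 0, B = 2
Nodal analysis, taking node 2 as the 0 V reference.
Source V1 fixes V_0 = 24 V.
KCL at each unknown node (sum of currents leaving = 0; resistances in Ω):
  Node 1: (V_1 - 24)/39000 + (V_1 - 0)/11 + (V_1 - V_3)/2.2 = 0
  Node 3: (V_3 - 24)/12000 + (V_3 - 0)/33000 + (V_3 - V_1)/2.2 = 0
Collecting terms (coefficients in siemens):
  0.5455·V_1 - 0.4545·V_3 = 0.0006154
  0.4547·V_3 - 0.4545·V_1 = 0.002
Determinant D = (0.5455)(0.4547) - (-0.4545)(-0.4545) = 0.0414
V_1 = [(0.0006154)(0.4547) - (-0.4545)(0.002)]/D = 0.02872 V
V_3 = [(0.5455)(0.002) - (0.0006154)(-0.4545)]/D = 0.03311 V
I_R3 = (V_0 - V_3)/R3 = (24 - 0.03311)/12000 = 0.001997 A
|I_R3| = 0.001997 A

Final answer: |I_R3| = 0.001997 A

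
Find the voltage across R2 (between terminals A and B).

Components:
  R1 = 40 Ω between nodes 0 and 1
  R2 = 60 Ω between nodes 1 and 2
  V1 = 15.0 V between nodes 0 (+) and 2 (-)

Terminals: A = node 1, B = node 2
R1 and R2 are in series across V1 (node 0 → node 1 → node 2), and the output A–B is taken across R2, so this is a voltage divider.
Series current: I = V1/(R1 + R2) = 15/(40 + 60) = 15/100 = 0.15 A
V_R2 = I × R2 = V1 × R2/(R1 + R2) = 15 × 60/100 = 9 V

Final answer: 9 V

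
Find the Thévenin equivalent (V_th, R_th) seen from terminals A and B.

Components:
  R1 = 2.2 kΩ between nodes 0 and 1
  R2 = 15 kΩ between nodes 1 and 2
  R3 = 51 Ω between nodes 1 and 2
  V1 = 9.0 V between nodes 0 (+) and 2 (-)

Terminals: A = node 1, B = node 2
Step 1 — V_th is the open-circuit voltage V_A - V_B (nothing connected across the terminals).
Nodal analysis, taking node 2 as the 0 V reference.
Source V1 fixes V_0 = 9 V.
KCL at each unknown node (sum of currents leaving = 0; resistances in Ω):
  Node 1: (V_1 - 9)/2200 + (V_1 - 0)/15000 + (V_1 - 0)/51 = 0
Collecting terms: 0.02013 × V_1 = 0.004091  =>  V_1 = 0.2032 V
V_th = V_1 - V_2 = 0.2032 - 0 = 0.2032 V
Step 2 — R_th: zero the source — replace V1 by a short circuit (node 2 merges into node 0) — and find the resistance seen between A (node 1) and B (node 0).
Reduce the network between node 1 (A) and node 0 (B) by series/parallel combination:
  Rp1 = R1 ‖ R2 ‖ R3 (parallel, all between nodes 0 and 1) = 1/(1/2200 + 1/15000 + 1/51) = 49.68 Ω
R_th = 49.68 Ω

Final answer: V_th = 0.2032 V, R_th = 49.68 Ω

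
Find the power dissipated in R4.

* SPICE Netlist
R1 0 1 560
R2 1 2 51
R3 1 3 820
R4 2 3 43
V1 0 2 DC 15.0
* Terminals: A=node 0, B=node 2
Nodal analysis, taking node 2 as the 0 V reference.
Source V1 fixes V_0 = 15 V.
KCL at each unknown node (sum of currents leaving = 0; resistances in Ω):
  Node 1: (V_1 - 15)/560 + (V_1 - 0)/51 + (V_1 - V_3)/820 = 0
  Node 3: (V_3 - V_1)/820 + (V_3 - 0)/43 = 0
Collecting terms (coefficients in siemens):
  0.02261·V_1 - 0.00122·V_3 = 0.02679
  0.02448·V_3 - 0.00122·V_1 = 0
Determinant D = (0.02261)(0.02448) - (-0.00122)(-0.00122) = 0.000552
V_1 = [(0.02679)(0.02448) - (-0.00122)(0)]/D = 1.188 V
V_3 = [(0.02261)(0) - (0.02679)(-0.00122)]/D = 0.05918 V
I_R4 = (V_2 - V_3)/R4 = (0 - 0.05918)/43 = -0.001376 A
P_R4 = I_R4² × R4 = (-0.001376)² × 43 = 0.00008145 W

Final answer: 8.145e-05 W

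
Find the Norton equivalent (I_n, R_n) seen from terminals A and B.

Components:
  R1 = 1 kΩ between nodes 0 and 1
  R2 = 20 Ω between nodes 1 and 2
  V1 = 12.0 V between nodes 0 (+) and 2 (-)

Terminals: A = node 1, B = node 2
Find the Thévenin equivalent first; then I_n = V_th/R_th and R_n = R_th.
Step 1 — V_th is the open-circuit voltage V_A - V_B (nothing connected across the terminals).
Nodal analysis, taking node 2 as the 0 V reference.
Source V1 fixes V_0 = 12 V.
KCL at each unknown node (sum of currents leaving = 0; resistances in Ω):
  Node 1: (V_1 - 12)/1000 + (V_1 - 0)/20 = 0
Collecting terms: 0.051 × V_1 = 0.012  =>  V_1 = 0.2353 V
V_th = V_1 - V_2 = 0.2353 - 0 = 0.2353 V
Step 2 — R_th: zero the source — replace V1 by a short circuit (node 2 merges into node 0) — and find the resistance seen between A (node 1) and B (node 0).
Reduce the network between node 1 (A) and node 0 (B) by series/parallel combination:
  Rp1 = R1 ‖ R2 (parallel, both between nodes 0 and 1) = 1/(1/1000 + 1/20) = 19.61 Ω
R_th = 19.61 Ω
I_n = V_th/R_th = 0.2353/19.61 = 0.012 A, and R_n = R_th = 19.61 Ω

Final answer: I_n = 0.012 A, R_n = 19.61 Ω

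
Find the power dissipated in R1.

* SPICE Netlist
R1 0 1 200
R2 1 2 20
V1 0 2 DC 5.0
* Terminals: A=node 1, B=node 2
Nodal analysis, taking node 2 as the 0 V reference.
Source V1 fixes V_0 = 5 V.
KCL at each unknown node (sum of currents leaving = 0; resistances in Ω):
  Node 1: (V_1 - 5)/200 + (V_1 - 0)/20 = 0
Collecting terms: 0.055 × V_1 = 0.025  =>  V_1 = 0.4545 V
I_R1 = (V_0 - V_1)/R1 = (5 - 0.4545)/200 = 0.02273 A
P_R1 = I_R1² × R1 = (0.02273)² × 200 = 0.1033 W

Final answer: 0.1033 W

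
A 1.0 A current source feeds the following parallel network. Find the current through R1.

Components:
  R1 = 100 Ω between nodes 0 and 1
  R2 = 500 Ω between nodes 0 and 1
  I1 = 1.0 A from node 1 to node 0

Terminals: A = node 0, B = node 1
All resistors sit directly between nodes 0 and 1, so they are in parallel and share one voltage V; the full source current 1 A splits among them.
1/R_par = 1/100 + 1/500 = 0.012 S  =>  R_par = 83.33 Ω
V = I × R_par = 1 × 83.33 = 83.33 V
I_R1 = V/R1 = 83.33/100 = 0.8333 A

Final answer: 0.8333 A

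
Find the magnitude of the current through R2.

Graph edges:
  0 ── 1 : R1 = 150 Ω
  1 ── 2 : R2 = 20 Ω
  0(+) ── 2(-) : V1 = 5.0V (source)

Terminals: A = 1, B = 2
Nodal analysis, taking node 2 as the 0 V reference.
Source V1 fixes V_0 = 5 V.
KCL at each unknown node (sum of currents leaving = 0; resistances in Ω):
  Node 1: (V_1 - 5)/150 + (V_1 - 0)/20 = 0
Collecting terms: 0.05667 × V_1 = 0.03333  =>  V_1 = 0.5882 V
I_R2 = (V_1 - V_2)/R2 = (0.5882 - 0)/20 = 0.02941 A
|I_R2| = 0.02941 A

Final answer: |I_R2| = 0.02941 A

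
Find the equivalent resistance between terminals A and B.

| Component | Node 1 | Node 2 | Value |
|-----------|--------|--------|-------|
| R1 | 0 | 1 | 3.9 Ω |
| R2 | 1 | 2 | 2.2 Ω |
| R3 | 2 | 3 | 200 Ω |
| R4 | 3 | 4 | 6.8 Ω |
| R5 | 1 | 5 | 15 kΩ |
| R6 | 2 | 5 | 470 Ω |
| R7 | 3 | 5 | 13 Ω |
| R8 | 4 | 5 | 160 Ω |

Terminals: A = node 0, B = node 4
The network is not a plain series/parallel combination. Inject a 1 A test current into terminal A (node 0) and return it from terminal B (node 4); then R_eq = V_A / (1 A).
Nodal analysis, taking node 4 as the 0 V reference.
Current source I_test pushes 1 A into node 0 and draws it out of node 4.
KCL at each unknown node (sum of currents leaving = 0; resistances in Ω):
  Node 0: (V_0 - V_1)/3.9 - 1 = 0
  Node 1: (V_1 - V_0)/3.9 + (V_1 - V_2)/2.2 + (V_1 - V_5)/15000 = 0
  Node 2: (V_2 - V_1)/2.2 + (V_2 - V_3)/200 + (V_2 - V_5)/470 = 0
  Node 3: (V_3 - V_2)/200 + (V_3 - 0)/6.8 + (V_3 - V_5)/13 = 0
  Node 5: (V_5 - V_1)/15000 + (V_5 - V_2)/470 + (V_5 - V_3)/13 + (V_5 - 0)/160 = 0
Collecting terms (coefficients in siemens):
  0.2564·V_0 - 0.2564·V_1 = 1
  0.711·V_1 - 0.2564·V_0 - 0.4545·V_2 - 0.00006667·V_5 = 0
  0.4617·V_2 - 0.4545·V_1 - 0.005·V_3 - 0.002128·V_5 = 0
  0.229·V_3 - 0.005·V_2 - 0.07692·V_5 = 0
  0.08537·V_5 - 0.00006667·V_1 - 0.002128·V_2 - 0.07692·V_3 = 0
Solving these 5 simultaneous equations (Gaussian elimination) gives:
  V_0 = 152.4 V, V_1 = 148.5 V, V_2 = 146.3 V, V_3 = 6.395 V
  V_5 = 9.526 V
R_eq = V_0 / 1 A = 152.4 Ω

Final answer: 152.4 Ω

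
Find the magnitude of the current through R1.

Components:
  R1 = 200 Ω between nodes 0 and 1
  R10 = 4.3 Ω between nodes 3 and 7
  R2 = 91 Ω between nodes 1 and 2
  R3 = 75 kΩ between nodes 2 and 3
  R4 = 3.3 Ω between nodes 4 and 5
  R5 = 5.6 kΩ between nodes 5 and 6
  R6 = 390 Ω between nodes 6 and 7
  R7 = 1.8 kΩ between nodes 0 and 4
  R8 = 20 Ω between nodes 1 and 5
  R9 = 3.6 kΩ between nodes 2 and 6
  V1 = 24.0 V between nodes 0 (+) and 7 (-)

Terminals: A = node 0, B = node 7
Nodal analysis, taking node 7 as the 0 V reference.
Source V1 fixes V_0 = 24 V.
KCL at each unknown node (sum of currents leaving = 0; resistances in Ω):
  Node 1: (V_1 - 24)/200 + (V_1 - V_2)/91 + (V_1 - V_5)/20 = 0
  Node 2: (V_2 - V_1)/91 + (V_2 - V_3)/75000 + (V_2 - V_6)/3600 = 0
  Node 3: (V_3 - V_2)/75000 + (V_3 - 0)/4.3 = 0
  Node 4: (V_4 - V_5)/3.3 + (V_4 - 24)/1800 = 0
  Node 5: (V_5 - V_4)/3.3 + (V_5 - V_6)/5600 + (V_5 - V_1)/20 = 0
  Node 6: (V_6 - V_5)/5600 + (V_6 - 0)/390 + (V_6 - V_2)/3600 = 0
Collecting terms (coefficients in siemens):
  0.06599·V_1 - 0.01099·V_2 - 0.05·V_5 = 0.12
  0.01128·V_2 - 0.01099·V_1 - 0.00001333·V_3 - 0.0002778·V_6 = 0
  0.2326·V_3 - 0.00001333·V_2 = 0
  0.3036·V_4 - 0.303·V_5 = 0.01333
  0.3532·V_5 - 0.05·V_1 - 0.303·V_4 - 0.0001786·V_6 = 0
  0.00302·V_6 - 0.0002778·V_2 - 0.0001786·V_5 = 0
Solving these 6 simultaneous equations (Gaussian elimination) gives:
  V_1 = 22.41 V, V_2 = 21.92 V, V_3 = 0.001256 V, V_4 = 22.36 V
  V_5 = 22.36 V, V_6 = 3.338 V
I_R1 = (V_0 - V_1)/R1 = (24 - 22.41)/200 = 0.007942 A
|I_R1| = 0.007942 A

Final answer: |I_R1| = 0.007942 A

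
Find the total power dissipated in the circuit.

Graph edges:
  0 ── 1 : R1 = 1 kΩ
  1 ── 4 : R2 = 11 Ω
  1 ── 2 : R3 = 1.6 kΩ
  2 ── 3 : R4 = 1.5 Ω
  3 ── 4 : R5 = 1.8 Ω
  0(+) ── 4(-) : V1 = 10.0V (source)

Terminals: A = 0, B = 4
Nodal analysis, taking node 4 as the 0 V reference.
Source V1 fixes V_0 = 10 V.
KCL at each unknown node (sum of currents leaving = 0; resistances in Ω):
  Node 1: (V_1 - 10)/1000 + (V_1 - 0)/11 + (V_1 - V_2)/1600 = 0
  Node 2: (V_2 - V_1)/1600 + (V_2 - V_3)/1.5 = 0
  Node 3: (V_3 - V_2)/1.5 + (V_3 - 0)/1.8 = 0
Collecting terms (coefficients in siemens):
  0.09253·V_1 - 0.000625·V_2 = 0.01
  0.6673·V_2 - 0.000625·V_1 - 0.6667·V_3 = 0
  1.222·V_3 - 0.6667·V_2 = 0
Solving these 3 simultaneous equations (Gaussian elimination) gives:
  V_1 = 0.1081 V, V_2 = 0.0002224 V, V_3 = 0.0001213 V
Power in each resistor, P = (ΔV)²/R:
  P_R1 = (10 - 0.1081)²/1000 = 0.09785 W
  P_R2 = (0.1081 - 0)²/11 = 0.001062 W
  P_R3 = (0.1081 - 0.0002224)²/1600 = 0.000007269 W
  P_R4 = (0.0002224 - 0.0001213)²/1.5 = 0.000000006815 W
  P_R5 = (0.0001213 - 0)²/1.8 = 0.000000008178 W
P_total = P_R1 + P_R2 + P_R3 + P_R4 + P_R5 = 0.09892 W

Final answer: 0.09892 W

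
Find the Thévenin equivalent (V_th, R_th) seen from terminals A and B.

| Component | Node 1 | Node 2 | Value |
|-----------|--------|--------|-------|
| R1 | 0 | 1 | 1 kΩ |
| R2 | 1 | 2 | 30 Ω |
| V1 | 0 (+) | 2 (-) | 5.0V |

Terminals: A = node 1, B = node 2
Step 1 — V_th is the open-circuit voltage V_A - V_B (nothing connected across the terminals).
Nodal analysis, taking node 2 as the 0 V reference.
Source V1 fixes V_0 = 5 V.
KCL at each unknown node (sum of currents leaving = 0; resistances in Ω):
  Node 1: (V_1 - 5)/1000 + (V_1 - 0)/30 = 0
Collecting terms: 0.03433 × V_1 = 0.005  =>  V_1 = 0.1456 V
V_th = V_1 - V_2 = 0.1456 - 0 = 0.1456 V
Step 2 — R_th: zero the source — replace V1 by a short circuit (node 2 merges into node 0) — and find the resistance seen between A (node 1) and B (node 0).
Reduce the network between node 1 (A) and node 0 (B) by series/parallel combination:
  Rp1 = R1 ‖ R2 (parallel, both between nodes 0 and 1) = 1/(1/1000 + 1/30) = 29.13 Ω
R_th = 29.13 Ω

Final answer: V_th = 0.1456 V, R_th = 29.13 Ω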